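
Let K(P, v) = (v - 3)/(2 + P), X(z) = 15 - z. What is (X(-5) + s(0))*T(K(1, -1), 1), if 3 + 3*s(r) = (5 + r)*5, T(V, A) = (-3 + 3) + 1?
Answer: 82/3 ≈ 27.333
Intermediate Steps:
K(P, v) = (-3 + v)/(2 + P)
T(V, A) = 1 (T(V, A) = 0 + 1 = 1)
s(r) = 22/3 + 5*r/3 (s(r) = -1 + ((5 + r)*5)/3 = -1 + (25 + 5*r)/3 = -1 + (25/3 + 5*r/3) = 22/3 + 5*r/3)
(X(-5) + s(0))*T(K(1, -1), 1) = ((15 - 1*(-5)) + (22/3 + (5/3)*0))*1 = ((15 + 5) + (22/3 + 0))*1 = (20 + 22/3)*1 = (82/3)*1 = 82/3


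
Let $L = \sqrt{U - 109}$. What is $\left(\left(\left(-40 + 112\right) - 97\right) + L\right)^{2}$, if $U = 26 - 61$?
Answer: $481 - 600 i \approx 481.0 - 600.0 i$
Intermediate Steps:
$U = -35$
$L = 12 i$ ($L = \sqrt{-35 - 109} = \sqrt{-144} = 12 i \approx 12.0 i$)
$\left(\left(\left(-40 + 112\right) - 97\right) + L\right)^{2} = \left(\left(\left(-40 + 112\right) - 97\right) + 12 i\right)^{2} = \left(\left(72 - 97\right) + 12 i\right)^{2} = \left(-25 + 12 i\right)^{2}$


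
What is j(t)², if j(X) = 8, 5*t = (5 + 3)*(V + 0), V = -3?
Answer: 64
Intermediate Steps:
t = -24/5 (t = ((5 + 3)*(-3 + 0))/5 = (8*(-3))/5 = (⅕)*(-24) = -24/5 ≈ -4.8000)
j(t)² = 8² = 64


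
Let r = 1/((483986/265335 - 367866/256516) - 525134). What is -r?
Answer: 34031336430/17870998553617787 ≈ 1.9043e-6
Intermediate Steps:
r = -34031336430/17870998553617787 (r = 1/((483986*(1/265335) - 367866*1/256516) - 525134) = 1/((483986/265335 - 183933/128258) - 525134) = 1/(13271213833/34031336430 - 525134) = 1/(-17870998553617787/34031336430) = -34031336430/17870998553617787 ≈ -1.9043e-6)
-r = -1*(-34031336430/17870998553617787) = 34031336430/17870998553617787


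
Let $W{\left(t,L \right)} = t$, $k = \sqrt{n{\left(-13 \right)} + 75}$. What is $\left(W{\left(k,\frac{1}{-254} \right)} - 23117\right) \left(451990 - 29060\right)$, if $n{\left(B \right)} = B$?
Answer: $-9776872810 + 422930 \sqrt{62} \approx -9.7735 \cdot 10^{9}$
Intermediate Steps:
$k = \sqrt{62}$ ($k = \sqrt{-13 + 75} = \sqrt{62} \approx 7.874$)
$\left(W{\left(k,\frac{1}{-254} \right)} - 23117\right) \left(451990 - 29060\right) = \left(\sqrt{62} - 23117\right) \left(451990 - 29060\right) = \left(-23117 + \sqrt{62}\right) 422930 = -9776872810 + 422930 \sqrt{62}$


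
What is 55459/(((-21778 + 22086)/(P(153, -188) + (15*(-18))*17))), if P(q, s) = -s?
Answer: -122065259/154 ≈ -7.9263e+5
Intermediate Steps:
55459/(((-21778 + 22086)/(P(153, -188) + (15*(-18))*17))) = 55459/(((-21778 + 22086)/(-1*(-188) + (15*(-18))*17))) = 55459/((308/(188 - 270*17))) = 55459/((308/(188 - 4590))) = 55459/((308/(-4402))) = 55459/((308*(-1/4402))) = 55459/(-154/2201) = 55459*(-2201/154) = -122065259/154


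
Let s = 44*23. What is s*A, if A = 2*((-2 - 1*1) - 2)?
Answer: -10120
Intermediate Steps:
s = 1012
A = -10 (A = 2*((-2 - 1) - 2) = 2*(-3 - 2) = 2*(-5) = -10)
s*A = 1012*(-10) = -10120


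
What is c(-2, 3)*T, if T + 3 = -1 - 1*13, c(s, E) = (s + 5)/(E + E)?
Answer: -17/2 ≈ -8.5000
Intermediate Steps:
c(s, E) = (5 + s)/(2*E) (c(s, E) = (5 + s)/((2*E)) = (5 + s)*(1/(2*E)) = (5 + s)/(2*E))
T = -17 (T = -3 + (-1 - 1*13) = -3 + (-1 - 13) = -3 - 14 = -17)
c(-2, 3)*T = ((½)*(5 - 2)/3)*(-17) = ((½)*(⅓)*3)*(-17) = (½)*(-17) = -17/2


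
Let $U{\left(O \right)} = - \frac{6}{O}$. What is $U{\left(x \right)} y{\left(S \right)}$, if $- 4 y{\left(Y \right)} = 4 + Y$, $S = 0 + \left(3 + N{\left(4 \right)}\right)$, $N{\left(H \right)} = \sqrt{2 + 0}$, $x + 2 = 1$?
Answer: $- \frac{21}{2} - \frac{3 \sqrt{2}}{2} \approx -12.621$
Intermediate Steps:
$x = -1$ ($x = -2 + 1 = -1$)
$N{\left(H \right)} = \sqrt{2}$
$S = 3 + \sqrt{2}$ ($S = 0 + \left(3 + \sqrt{2}\right) = 3 + \sqrt{2} \approx 4.4142$)
$y{\left(Y \right)} = -1 - \frac{Y}{4}$ ($y{\left(Y \right)} = - \frac{4 + Y}{4} = -1 - \frac{Y}{4}$)
$U{\left(x \right)} y{\left(S \right)} = - \frac{6}{-1} \left(-1 - \frac{3 + \sqrt{2}}{4}\right) = \left(-6\right) \left(-1\right) \left(-1 - \left(\frac{3}{4} + \frac{\sqrt{2}}{4}\right)\right) = 6 \left(- \frac{7}{4} - \frac{\sqrt{2}}{4}\right) = - \frac{21}{2} - \frac{3 \sqrt{2}}{2}$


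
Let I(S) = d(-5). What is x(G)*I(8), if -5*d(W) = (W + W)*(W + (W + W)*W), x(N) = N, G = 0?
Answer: 0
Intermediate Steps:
d(W) = -2*W*(W + 2*W²)/5 (d(W) = -(W + W)*(W + (W + W)*W)/5 = -2*W*(W + (2*W)*W)/5 = -2*W*(W + 2*W²)/5)
I(S) = 90 (I(S) = (⅖)*(-5)²*(-1 - 2*(-5)) = (⅖)*25*(-1 + 10) = (⅖)*25*9 = 90)
x(G)*I(8) = 0*90 = 0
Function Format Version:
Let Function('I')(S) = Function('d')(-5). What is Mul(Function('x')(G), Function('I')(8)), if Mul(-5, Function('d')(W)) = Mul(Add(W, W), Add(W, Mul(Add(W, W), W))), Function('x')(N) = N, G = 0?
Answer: 0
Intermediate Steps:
Function('d')(W) = Mul(Rational(-2, 5), W, Add(W, Mul(2, Pow(W, 2)))) (Function('d')(W) = Mul(Rational(-1, 5), Mul(Add(W, W), Add(W, Mul(Add(W, W), W)))) = Mul(Rational(-1, 5), Mul(Mul(2, W), Add(W, Mul(Mul(2, W), W)))) = Mul(Rational(-1, 5), Mul(Mul(2, W), Add(W, Mul(2, Pow(W, 2))))) = Mul(Rational(-1, 5), Mul(2, W, Add(W, Mul(2, Pow(W, 2))))) = Mul(Rational(-2, 5), W, Add(W, Mul(2, Pow(W, 2)))))
Function('I')(S) = 90 (Function('I')(S) = Mul(Rational(2, 5), Pow(-5, 2), Add(-1, Mul(-2, -5))) = Mul(Rational(2, 5), 25, Add(-1, 10)) = Mul(Rational(2, 5), 25, 9) = 90)
Mul(Function('x')(G), Function('I')(8)) = Mul(0, 90) = 0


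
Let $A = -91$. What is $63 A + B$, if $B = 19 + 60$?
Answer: $-5654$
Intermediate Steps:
$B = 79$
$63 A + B = 63 \left(-91\right) + 79 = -5733 + 79 = -5654$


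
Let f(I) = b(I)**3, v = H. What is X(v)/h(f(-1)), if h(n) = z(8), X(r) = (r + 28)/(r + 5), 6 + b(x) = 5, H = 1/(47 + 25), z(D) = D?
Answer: 2017/2888 ≈ 0.69841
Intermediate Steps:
H = 1/72 ≈ 0.013889
b(x) = -1 (b(x) = -6 + 5 = -1)
v = 1/72 ≈ 0.013889
X(r) = (28 + r)/(5 + r)
f(I) = -1 (f(I) = (-1)**3 = -1)
h(n) = 8
X(v)/h(f(-1)) = ((28 + 1/72)/(5 + 1/72))/8 = ((2017/72)/(361/72))*(1/8) = ((72/361)*(2017/72))*(1/8) = (2017/361)*(1/8) = 2017/2888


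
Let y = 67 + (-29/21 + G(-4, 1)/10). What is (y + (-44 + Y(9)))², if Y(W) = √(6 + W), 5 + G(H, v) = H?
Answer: 19592701/44100 + 4351*√15/105 ≈ 604.77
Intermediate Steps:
G(H, v) = -5 + H
y = 13591/210 (y = 67 + (-29/21 + (-5 - 4)/10) = 67 + (-29*1/21 - 9*⅒) = 67 + (-29/21 - 9/10) = 67 - 479/210 = 13591/210 ≈ 64.719)
(y + (-44 + Y(9)))² = (13591/210 + (-44 + √(6 + 9)))² = (13591/210 + (-44 + √15))² = (4351/210 + √15)²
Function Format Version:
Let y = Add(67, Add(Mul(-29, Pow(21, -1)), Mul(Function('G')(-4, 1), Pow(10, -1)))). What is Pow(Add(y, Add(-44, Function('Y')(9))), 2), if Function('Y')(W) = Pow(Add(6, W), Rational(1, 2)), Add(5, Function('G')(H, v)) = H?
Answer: Add(Rational(19592701, 44100), Mul(Rational(4351, 105), Pow(15, Rational(1, 2)))) ≈ 604.77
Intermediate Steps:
Function('G')(H, v) = Add(-5, H)
y = Rational(13591, 210) (y = Add(67, Add(Mul(-29, Pow(21, -1)), Mul(Add(-5, -4), Pow(10, -1)))) = Add(67, Add(Mul(-29, Rational(1, 21)), Mul(-9, Rational(1, 10)))) = Add(67, Add(Rational(-29, 21), Rational(-9, 10))) = Add(67, Rational(-479, 210)) = Rational(13591, 210) ≈ 64.719)
Pow(Add(y, Add(-44, Function('Y')(9))), 2) = Pow(Add(Rational(13591, 210), Add(-44, Pow(Add(6, 9), Rational(1, 2)))), 2) = Pow(Add(Rational(13591, 210), Add(-44, Pow(15, Rational(1, 2)))), 2) = Pow(Add(Rational(4351, 210), Pow(15, Rational(1, 2))), 2)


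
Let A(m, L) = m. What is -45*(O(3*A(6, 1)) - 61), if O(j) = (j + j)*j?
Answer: -26415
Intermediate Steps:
O(j) = 2*j² (O(j) = (2*j)*j = 2*j²)
-45*(O(3*A(6, 1)) - 61) = -45*(2*(3*6)² - 61) = -45*(2*18² - 61) = -45*(2*324 - 61) = -45*(648 - 61) = -45*587 = -26415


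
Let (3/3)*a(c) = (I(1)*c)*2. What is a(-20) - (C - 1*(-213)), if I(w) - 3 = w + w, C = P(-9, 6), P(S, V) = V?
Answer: -419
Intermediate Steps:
C = 6
I(w) = 3 + 2*w (I(w) = 3 + (w + w) = 3 + 2*w)
a(c) = 10*c (a(c) = ((3 + 2*1)*c)*2 = ((3 + 2)*c)*2 = (5*c)*2 = 10*c)
a(-20) - (C - 1*(-213)) = 10*(-20) - (6 - 1*(-213)) = -200 - (6 + 213) = -200 - 1*219 = -200 - 219 = -419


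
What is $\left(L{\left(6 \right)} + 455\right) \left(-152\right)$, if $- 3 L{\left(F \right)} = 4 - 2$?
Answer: $- \frac{207176}{3} \approx -69059.0$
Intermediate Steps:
$L{\left(F \right)} = - \frac{2}{3}$ ($L{\left(F \right)} = - \frac{4 - 2}{3} = \left(- \frac{1}{3}\right) 2 = - \frac{2}{3}$)
$\left(L{\left(6 \right)} + 455\right) \left(-152\right) = \left(- \frac{2}{3} + 455\right) \left(-152\right) = \frac{1363}{3} \left(-152\right) = - \frac{207176}{3}$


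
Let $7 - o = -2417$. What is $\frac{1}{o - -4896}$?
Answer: $\frac{1}{7320} \approx 0.00013661$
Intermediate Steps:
$o = 2424$ ($o = 7 - -2417 = 7 + 2417 = 2424$)
$\frac{1}{o - -4896} = \frac{1}{2424 - -4896} = \frac{1}{2424 + 4896} = \frac{1}{7320}$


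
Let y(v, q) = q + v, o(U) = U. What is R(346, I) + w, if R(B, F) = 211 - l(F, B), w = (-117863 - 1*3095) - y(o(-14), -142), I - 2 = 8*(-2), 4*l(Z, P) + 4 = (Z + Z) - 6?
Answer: -241163/2 ≈ -1.2058e+5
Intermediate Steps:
l(Z, P) = -5/2 + Z/2 (l(Z, P) = -1 + ((Z + Z) - 6)/4 = -1 + (2*Z - 6)/4 = -1 + (-6 + 2*Z)/4 = -1 + (-3/2 + Z/2) = -5/2 + Z/2)
I = -14 (I = 2 + 8*(-2) = 2 - 16 = -14)
w = -120802 (w = (-117863 - 1*3095) - (-142 - 14) = (-117863 - 3095) - 1*(-156) = -120958 + 156 = -120802)
R(B, F) = 427/2 - F/2 (R(B, F) = 211 - (-5/2 + F/2) = 211 + (5/2 - F/2) = 427/2 - F/2)
R(346, I) + w = (427/2 - 1/2*(-14)) - 120802 = (427/2 + 7) - 120802 = 441/2 - 120802 = -241163/2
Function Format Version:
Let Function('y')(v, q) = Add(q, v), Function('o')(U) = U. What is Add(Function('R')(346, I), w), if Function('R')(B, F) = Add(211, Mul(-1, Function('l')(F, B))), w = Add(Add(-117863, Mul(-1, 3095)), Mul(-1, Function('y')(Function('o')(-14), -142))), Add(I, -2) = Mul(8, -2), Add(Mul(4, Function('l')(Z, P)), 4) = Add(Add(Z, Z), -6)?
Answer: Rational(-241163, 2) ≈ -1.2058e+5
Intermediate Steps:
Function('l')(Z, P) = Add(Rational(-5, 2), Mul(Rational(1, 2), Z)) (Function('l')(Z, P) = Add(-1, Mul(Rational(1, 4), Add(Add(Z, Z), -6))) = Add(-1, Mul(Rational(1, 4), Add(Mul(2, Z), -6))) = Add(-1, Mul(Rational(1, 4), Add(-6, Mul(2, Z)))) = Add(-1, Add(Rational(-3, 2), Mul(Rational(1, 2), Z))) = Add(Rational(-5, 2), Mul(Rational(1, 2), Z)))
I = -14 (I = Add(2, Mul(8, -2)) = Add(2, -16) = -14)
w = -120802 (w = Add(Add(-117863, Mul(-1, 3095)), Mul(-1, Add(-142, -14))) = Add(Add(-117863, -3095), Mul(-1, -156)) = Add(-120958, 156) = -120802)
Function('R')(B, F) = Add(Rational(427, 2), Mul(Rational(-1, 2), F)) (Function('R')(B, F) = Add(211, Mul(-1, Add(Rational(-5, 2), Mul(Rational(1, 2), F)))) = Add(211, Add(Rational(5, 2), Mul(Rational(-1, 2), F))) = Add(Rational(427, 2), Mul(Rational(-1, 2), F)))
Add(Function('R')(346, I), w) = Add(Add(Rational(427, 2), Mul(Rational(-1, 2), -14)), -120802) = Add(Add(Rational(427, 2), 7), -120802) = Add(Rational(441, 2), -120802) = Rational(-241163, 2)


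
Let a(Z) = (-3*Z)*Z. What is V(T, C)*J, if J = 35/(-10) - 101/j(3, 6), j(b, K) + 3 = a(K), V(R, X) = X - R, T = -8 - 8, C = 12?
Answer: -8050/111 ≈ -72.522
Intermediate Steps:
a(Z) = -3*Z²
T = -16
j(b, K) = -3 - 3*K²
J = -575/222 (J = 35/(-10) - 101/(-3 - 3*6²) = 35*(-⅒) - 101/(-3 - 3*36) = -7/2 - 101/(-3 - 108) = -7/2 - 101/(-111) = -7/2 - 101*(-1/111) = -7/2 + 101/111 = -575/222 ≈ -2.5901)
V(T, C)*J = (12 - 1*(-16))*(-575/222) = (12 + 16)*(-575/222) = 28*(-575/222) = -8050/111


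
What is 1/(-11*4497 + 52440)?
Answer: 1/2973 ≈ 0.00033636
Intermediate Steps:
1/(-11*4497 + 52440) = 1/(-49467 + 52440) = 1/2973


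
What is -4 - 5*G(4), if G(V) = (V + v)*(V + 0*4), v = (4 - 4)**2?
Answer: -84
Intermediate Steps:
v = 0 (v = 0**2 = 0)
G(V) = V**2 (G(V) = (V + 0)*(V + 0*4) = V*(V + 0) = V*V = V**2)
-4 - 5*G(4) = -4 - 5*4**2 = -4 - 5*16 = -4 - 80 = -84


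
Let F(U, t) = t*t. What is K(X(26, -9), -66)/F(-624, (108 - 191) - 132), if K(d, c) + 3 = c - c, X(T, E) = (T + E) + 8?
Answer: -3/46225 ≈ -6.4900e-5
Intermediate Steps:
X(T, E) = 8 + E + T (X(T, E) = (E + T) + 8 = 8 + E + T)
F(U, t) = t**2
K(d, c) = -3 (K(d, c) = -3 + (c - c) = -3 + 0 = -3)
K(X(26, -9), -66)/F(-624, (108 - 191) - 132) = -3/((108 - 191) - 132)**2 = -3/(-83 - 132)**2 = -3/((-215)**2) = -3/46225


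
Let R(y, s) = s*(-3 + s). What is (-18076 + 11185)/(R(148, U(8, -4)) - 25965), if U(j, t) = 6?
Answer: 2297/8649 ≈ 0.26558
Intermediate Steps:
(-18076 + 11185)/(R(148, U(8, -4)) - 25965) = (-18076 + 11185)/(6*(-3 + 6) - 25965) = -6891/(6*3 - 25965) = -6891/(18 - 25965) = -6891/(-25947) = -6891*(-1/25947) = 2297/8649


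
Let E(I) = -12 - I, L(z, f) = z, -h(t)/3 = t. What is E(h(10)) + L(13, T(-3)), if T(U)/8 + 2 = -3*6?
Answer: 31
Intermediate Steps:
T(U) = -160 (T(U) = -16 + 8*(-3*6) = -16 + 8*(-18) = -16 - 144 = -160)
h(t) = -3*t
E(h(10)) + L(13, T(-3)) = (-12 - (-3)*10) + 13 = (-12 - 1*(-30)) + 13 = (-12 + 30) + 13 = 18 + 13 = 31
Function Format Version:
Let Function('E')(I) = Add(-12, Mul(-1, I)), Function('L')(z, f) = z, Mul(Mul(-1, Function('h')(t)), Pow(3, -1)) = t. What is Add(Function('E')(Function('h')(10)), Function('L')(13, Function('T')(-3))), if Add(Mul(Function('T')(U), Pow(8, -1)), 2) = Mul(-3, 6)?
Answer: 31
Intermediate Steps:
Function('T')(U) = -160 (Function('T')(U) = Add(-16, Mul(8, Mul(-3, 6))) = Add(-16, Mul(8, -18)) = Add(-16, -144) = -160)
Function('h')(t) = Mul(-3, t)
Add(Function('E')(Function('h')(10)), Function('L')(13, Function('T')(-3))) = Add(Add(-12, Mul(-1, Mul(-3, 10))), 13) = Add(Add(-12, Mul(-1, -30)), 13) = Add(Add(-12, 30), 13) = Add(18, 13) = 31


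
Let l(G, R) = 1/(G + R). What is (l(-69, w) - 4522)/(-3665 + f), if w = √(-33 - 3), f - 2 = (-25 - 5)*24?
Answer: 7230701/7008417 + 2*I/7008417 ≈ 1.0317 + 2.8537e-7*I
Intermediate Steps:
f = -718 (f = 2 + (-25 - 5)*24 = 2 - 30*24 = 2 - 720 = -718)
w = 6*I (w = √(-36) = 6*I ≈ 6.0*I)
(l(-69, w) - 4522)/(-3665 + f) = (1/(-69 + 6*I) - 4522)/(-3665 - 718) = ((-69 - 6*I)/4797 - 4522)/(-4383) = (-4522 + (-69 - 6*I)/4797)*(-1/4383) = 4522/4383 - (-69 - 6*I)/21025251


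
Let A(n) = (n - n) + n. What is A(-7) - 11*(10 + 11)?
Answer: -238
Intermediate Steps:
A(n) = n (A(n) = 0 + n = n)
A(-7) - 11*(10 + 11) = -7 - 11*(10 + 11) = -7 - 11*21 = -7 - 1*231 = -7 - 231 = -238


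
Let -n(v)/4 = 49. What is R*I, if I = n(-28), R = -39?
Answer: 7644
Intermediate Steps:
n(v) = -196 (n(v) = -4*49 = -196)
I = -196
R*I = -39*(-196) = 7644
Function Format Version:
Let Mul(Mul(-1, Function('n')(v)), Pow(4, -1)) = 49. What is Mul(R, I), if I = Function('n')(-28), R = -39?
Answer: 7644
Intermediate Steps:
Function('n')(v) = -196 (Function('n')(v) = Mul(-4, 49) = -196)
I = -196
Mul(R, I) = Mul(-39, -196) = 7644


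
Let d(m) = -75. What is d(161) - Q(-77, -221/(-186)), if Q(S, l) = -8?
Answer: -67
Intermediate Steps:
d(161) - Q(-77, -221/(-186)) = -75 - 1*(-8) = -75 + 8 = -67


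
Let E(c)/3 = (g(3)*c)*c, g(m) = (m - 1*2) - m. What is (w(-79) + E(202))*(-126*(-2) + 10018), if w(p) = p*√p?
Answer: -2514342480 - 811330*I*√79 ≈ -2.5143e+9 - 7.2113e+6*I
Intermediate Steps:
g(m) = -2 (g(m) = (m - 2) - m = (-2 + m) - m = -2)
E(c) = -6*c² (E(c) = 3*((-2*c)*c) = 3*(-2*c²) = -6*c²)
w(p) = p^(3/2)
(w(-79) + E(202))*(-126*(-2) + 10018) = ((-79)^(3/2) - 6*202²)*(-126*(-2) + 10018) = (-79*I*√79 - 6*40804)*(252 + 10018) = (-79*I*√79 - 244824)*10270 = (-244824 - 79*I*√79)*10270 = -2514342480 - 811330*I*√79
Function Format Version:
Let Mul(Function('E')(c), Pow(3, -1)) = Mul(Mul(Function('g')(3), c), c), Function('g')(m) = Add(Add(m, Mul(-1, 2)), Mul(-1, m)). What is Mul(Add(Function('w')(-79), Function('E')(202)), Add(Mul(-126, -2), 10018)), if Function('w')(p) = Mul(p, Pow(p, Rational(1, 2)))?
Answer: Add(-2514342480, Mul(-811330, I, Pow(79, Rational(1, 2)))) ≈ Add(-2.5143e+9, Mul(-7.2113e+6, I))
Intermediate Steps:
Function('g')(m) = -2 (Function('g')(m) = Add(Add(m, -2), Mul(-1, m)) = Add(Add(-2, m), Mul(-1, m)) = -2)
Function('E')(c) = Mul(-6, Pow(c, 2)) (Function('E')(c) = Mul(3, Mul(Mul(-2, c), c)) = Mul(3, Mul(-2, Pow(c, 2))) = Mul(-6, Pow(c, 2)))
Function('w')(p) = Pow(p, Rational(3, 2))
Mul(Add(Function('w')(-79), Function('E')(202)), Add(Mul(-126, -2), 10018)) = Mul(Add(Pow(-79, Rational(3, 2)), Mul(-6, Pow(202, 2))), Add(Mul(-126, -2), 10018)) = Mul(Add(Mul(-79, I, Pow(79, Rational(1, 2))), Mul(-6, 40804)), Add(252, 10018)) = Mul(Add(Mul(-79, I, Pow(79, Rational(1, 2))), -244824), 10270) = Mul(Add(-244824, Mul(-79, I, Pow(79, Rational(1, 2)))), 10270) = Add(-2514342480, Mul(-811330, I, Pow(79, Rational(1, 2))))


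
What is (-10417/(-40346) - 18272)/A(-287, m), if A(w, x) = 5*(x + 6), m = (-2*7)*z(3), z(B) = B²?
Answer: 49146113/1613840 ≈ 30.453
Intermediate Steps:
m = -126 (m = -2*7*3² = -14*9 = -126)
A(w, x) = 30 + 5*x (A(w, x) = 5*(6 + x) = 30 + 5*x)
(-10417/(-40346) - 18272)/A(-287, m) = (-10417/(-40346) - 18272)/(30 + 5*(-126)) = (-10417*(-1/40346) - 18272)/(30 - 630) = (10417/40346 - 18272)/(-600) = -737191695/40346*(-1/600) = 49146113/1613840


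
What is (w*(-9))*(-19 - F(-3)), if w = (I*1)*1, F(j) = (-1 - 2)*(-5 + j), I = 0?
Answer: 0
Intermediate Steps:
F(j) = 15 - 3*j (F(j) = -3*(-5 + j) = 15 - 3*j)
w = 0 (w = (0*1)*1 = 0*1 = 0)
(w*(-9))*(-19 - F(-3)) = (0*(-9))*(-19 - (15 - 3*(-3))) = 0*(-19 - (15 + 9)) = 0*(-19 - 1*24) = 0*(-19 - 24) = 0*(-43) = 0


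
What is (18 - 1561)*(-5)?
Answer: 7715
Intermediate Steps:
(18 - 1561)*(-5) = -1543*(-5) = 7715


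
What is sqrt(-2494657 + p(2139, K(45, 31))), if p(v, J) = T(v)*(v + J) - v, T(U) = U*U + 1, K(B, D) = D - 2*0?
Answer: 2*sqrt(2481487986) ≈ 99629.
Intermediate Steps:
K(B, D) = D (K(B, D) = D + 0 = D)
T(U) = 1 + U**2 (T(U) = U**2 + 1 = 1 + U**2)
p(v, J) = -v + (1 + v**2)*(J + v) (p(v, J) = (1 + v**2)*(v + J) - v = (1 + v**2)*(J + v) - v = -v + (1 + v**2)*(J + v))
sqrt(-2494657 + p(2139, K(45, 31))) = sqrt(-2494657 + (31 + 2139**3 + 31*2139**2)) = sqrt(-2494657 + (31 + 9786611619 + 31*4575321)) = sqrt(-2494657 + (31 + 9786611619 + 141834951)) = sqrt(-2494657 + 9928446601) = sqrt(9925951944) = 2*sqrt(2481487986)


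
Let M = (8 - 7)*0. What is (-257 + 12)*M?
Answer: 0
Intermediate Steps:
M = 0 (M = 1*0 = 0)
(-257 + 12)*M = (-257 + 12)*0 = -245*0 = 0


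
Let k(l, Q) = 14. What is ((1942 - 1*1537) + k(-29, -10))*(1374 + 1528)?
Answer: 1215938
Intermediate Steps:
((1942 - 1*1537) + k(-29, -10))*(1374 + 1528) = ((1942 - 1*1537) + 14)*(1374 + 1528) = ((1942 - 1537) + 14)*2902 = (405 + 14)*2902 = 419*2902 = 1215938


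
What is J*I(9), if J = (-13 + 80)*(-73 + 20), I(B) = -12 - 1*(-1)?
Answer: 39061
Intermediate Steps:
I(B) = -11 (I(B) = -12 + 1 = -11)
J = -3551 (J = 67*(-53) = -3551)
J*I(9) = -3551*(-11) = 39061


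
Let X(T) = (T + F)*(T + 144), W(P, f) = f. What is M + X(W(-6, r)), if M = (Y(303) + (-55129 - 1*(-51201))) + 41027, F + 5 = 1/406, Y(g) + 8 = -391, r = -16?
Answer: 6904500/203 ≈ 34012.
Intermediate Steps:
Y(g) = -399 (Y(g) = -8 - 391 = -399)
F = -2029/406 (F = -5 + 1/406 = -2029/406 ≈ -4.9975)
X(T) = (144 + T)*(-2029/406 + T) (X(T) = (T - 2029/406)*(T + 144) = (-2029/406 + T)*(144 + T) = (144 + T)*(-2029/406 + T))
M = 36700 (M = (-399 + (-55129 - 1*(-51201))) + 41027 = (-399 + (-55129 + 51201)) + 41027 = (-399 - 3928) + 41027 = -4327 + 41027 = 36700)
M + X(W(-6, r)) = 36700 + (-146088/203 + (-16)**2 + (56435/406)*(-16)) = 36700 + (-146088/203 + 256 - 451480/203) = 36700 - 545600/203 = 6904500/203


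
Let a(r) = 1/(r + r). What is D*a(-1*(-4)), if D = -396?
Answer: -99/2 ≈ -49.500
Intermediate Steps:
a(r) = 1/(2*r)
D*a(-1*(-4)) = -198/((-1*(-4))) = -198/4 = -396*⅛ = -99/2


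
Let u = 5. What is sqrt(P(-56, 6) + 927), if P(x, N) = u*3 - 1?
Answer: sqrt(941) ≈ 30.676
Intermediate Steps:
P(x, N) = 14 (P(x, N) = 5*3 - 1 = 15 - 1 = 14)
sqrt(P(-56, 6) + 927) = sqrt(14 + 927) = sqrt(941)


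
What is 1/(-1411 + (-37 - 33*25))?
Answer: -1/2273 ≈ -0.00043995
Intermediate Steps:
1/(-1411 + (-37 - 33*25)) = 1/(-1411 + (-37 - 825)) = 1/(-1411 - 862) = 1/(-2273) = -1/2273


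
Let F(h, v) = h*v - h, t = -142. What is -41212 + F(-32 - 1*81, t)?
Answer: -25053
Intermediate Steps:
F(h, v) = -h + h*v
-41212 + F(-32 - 1*81, t) = -41212 + (-32 - 1*81)*(-1 - 142) = -41212 + (-32 - 81)*(-143) = -41212 - 113*(-143) = -41212 + 16159 = -25053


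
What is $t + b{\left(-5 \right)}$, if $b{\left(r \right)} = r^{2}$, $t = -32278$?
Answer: $-32253$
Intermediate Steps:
$t + b{\left(-5 \right)} = -32278 + \left(-5\right)^{2} = -32278 + 25 = -32253$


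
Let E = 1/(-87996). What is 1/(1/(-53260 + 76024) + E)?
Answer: 13910701/453 ≈ 30708.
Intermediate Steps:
E = -1/87996 ≈ -1.1364e-5
1/(1/(-53260 + 76024) + E) = 1/(1/(-53260 + 76024) - 1/87996) = 1/(1/22764 - 1/87996) = 1/(453/13910701) = 13910701/453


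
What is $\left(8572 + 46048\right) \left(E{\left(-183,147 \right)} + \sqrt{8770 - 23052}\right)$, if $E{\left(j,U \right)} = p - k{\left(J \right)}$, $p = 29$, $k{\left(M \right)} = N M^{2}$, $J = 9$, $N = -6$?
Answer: $28129300 + 54620 i \sqrt{14282} \approx 2.8129 \cdot 10^{7} + 6.5275 \cdot 10^{6} i$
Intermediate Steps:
$k{\left(M \right)} = - 6 M^{2}$
$E{\left(j,U \right)} = 515$ ($E{\left(j,U \right)} = 29 - - 6 \cdot 9^{2} = 29 - \left(-6\right) 81 = 29 - -486 = 29 + 486 = 515$)
$\left(8572 + 46048\right) \left(E{\left(-183,147 \right)} + \sqrt{8770 - 23052}\right) = \left(8572 + 46048\right) \left(515 + \sqrt{8770 - 23052}\right) = 54620 \left(515 + \sqrt{-14282}\right) = 54620 \left(515 + i \sqrt{14282}\right) = 28129300 + 54620 i \sqrt{14282}$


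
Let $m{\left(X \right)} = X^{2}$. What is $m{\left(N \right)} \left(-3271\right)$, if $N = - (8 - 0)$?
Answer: $-209344$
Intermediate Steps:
$N = -8$ ($N = - (8 + 0) = \left(-1\right) 8 = -8$)
$m{\left(N \right)} \left(-3271\right) = \left(-8\right)^{2} \left(-3271\right) = 64 \left(-3271\right) = -209344$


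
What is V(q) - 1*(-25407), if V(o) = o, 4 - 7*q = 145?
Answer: 177708/7 ≈ 25387.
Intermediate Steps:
q = -141/7 (q = 4/7 - 1/7*145 = 4/7 - 145/7 = -141/7 ≈ -20.143)
V(q) - 1*(-25407) = -141/7 - 1*(-25407) = -141/7 + 25407 = 177708/7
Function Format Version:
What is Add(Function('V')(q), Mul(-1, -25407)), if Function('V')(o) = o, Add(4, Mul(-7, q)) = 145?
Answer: Rational(177708, 7) ≈ 25387.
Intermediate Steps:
q = Rational(-141, 7) (q = Add(Rational(4, 7), Mul(Rational(-1, 7), 145)) = Add(Rational(4, 7), Rational(-145, 7)) = Rational(-141, 7) ≈ -20.143)
Add(Function('V')(q), Mul(-1, -25407)) = Add(Rational(-141, 7), Mul(-1, -25407)) = Add(Rational(-141, 7), 25407) = Rational(177708, 7)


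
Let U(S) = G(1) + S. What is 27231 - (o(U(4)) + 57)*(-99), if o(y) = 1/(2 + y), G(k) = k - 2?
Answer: 164469/5 ≈ 32894.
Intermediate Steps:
G(k) = -2 + k
U(S) = -1 + S (U(S) = (-2 + 1) + S = -1 + S)
27231 - (o(U(4)) + 57)*(-99) = 27231 - (1/(2 + (-1 + 4)) + 57)*(-99) = 27231 - (1/(2 + 3) + 57)*(-99) = 27231 - (1/5 + 57)*(-99) = 27231 - (⅕ + 57)*(-99) = 27231 - 286*(-99)/5 = 27231 - 1*(-28314/5) = 27231 + 28314/5 = 164469/5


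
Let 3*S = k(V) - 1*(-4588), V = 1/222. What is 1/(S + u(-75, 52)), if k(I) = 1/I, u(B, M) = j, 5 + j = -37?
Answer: 3/4684 ≈ 0.00064048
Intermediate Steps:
j = -42 (j = -5 - 37 = -42)
u(B, M) = -42
V = 1/222 ≈ 0.0045045
S = 4810/3 (S = (1/(1/222) - 1*(-4588))/3 = (222 + 4588)/3 = (⅓)*4810 = 4810/3 ≈ 1603.3)
1/(S + u(-75, 52)) = 1/(4810/3 - 42) = 1/(4684/3) = 3/4684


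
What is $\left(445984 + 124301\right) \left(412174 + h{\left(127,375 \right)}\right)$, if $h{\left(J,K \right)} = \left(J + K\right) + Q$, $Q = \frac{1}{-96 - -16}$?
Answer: $\frac{3765486808503}{16} \approx 2.3534 \cdot 10^{11}$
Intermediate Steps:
$Q = - \frac{1}{80}$ ($Q = \frac{1}{-96 + 16} = \frac{1}{-80} = - \frac{1}{80} \approx -0.0125$)
$h{\left(J,K \right)} = - \frac{1}{80} + J + K$ ($h{\left(J,K \right)} = \left(J + K\right) - \frac{1}{80} = - \frac{1}{80} + J + K$)
$\left(445984 + 124301\right) \left(412174 + h{\left(127,375 \right)}\right) = \left(445984 + 124301\right) \left(412174 + \left(- \frac{1}{80} + 127 + 375\right)\right) = 570285 \left(412174 + \frac{40159}{80}\right) = 570285 \cdot \frac{33014079}{80} = \frac{3765486808503}{16}$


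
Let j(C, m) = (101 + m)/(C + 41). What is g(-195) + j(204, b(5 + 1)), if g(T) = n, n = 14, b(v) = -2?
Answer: 3529/245 ≈ 14.404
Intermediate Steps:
j(C, m) = (101 + m)/(41 + C)
g(T) = 14
g(-195) + j(204, b(5 + 1)) = 14 + (101 - 2)/(41 + 204) = 14 + 99/245 = 3529/245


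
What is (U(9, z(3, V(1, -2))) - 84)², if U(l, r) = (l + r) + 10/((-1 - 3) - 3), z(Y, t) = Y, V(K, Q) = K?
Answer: 264196/49 ≈ 5391.8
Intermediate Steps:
U(l, r) = -10/7 + l + r (U(l, r) = (l + r) + 10/(-4 - 3) = (l + r) + 10/(-7) = (l + r) + 10*(-⅐) = (l + r) - 10/7 = -10/7 + l + r)
(U(9, z(3, V(1, -2))) - 84)² = ((-10/7 + 9 + 3) - 84)² = (74/7 - 84)² = (-514/7)² = 264196/49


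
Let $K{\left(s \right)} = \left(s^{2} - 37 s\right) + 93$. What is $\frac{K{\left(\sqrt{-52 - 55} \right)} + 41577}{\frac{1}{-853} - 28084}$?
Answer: $- \frac{35453239}{23955653} + \frac{31561 i \sqrt{107}}{23955653} \approx -1.48 + 0.013628 i$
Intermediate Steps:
$K{\left(s \right)} = 93 + s^{2} - 37 s$
$\frac{K{\left(\sqrt{-52 - 55} \right)} + 41577}{\frac{1}{-853} - 28084} = \frac{\left(93 + \left(\sqrt{-52 - 55}\right)^{2} - 37 \sqrt{-52 - 55}\right) + 41577}{\frac{1}{-853} - 28084} = \frac{\left(93 + \left(\sqrt{-107}\right)^{2} - 37 \sqrt{-107}\right) + 41577}{- \frac{1}{853} - 28084} = \frac{\left(93 + \left(i \sqrt{107}\right)^{2} - 37 i \sqrt{107}\right) + 41577}{- \frac{23955653}{853}} = \left(\left(93 - 107 - 37 i \sqrt{107}\right) + 41577\right) \left(- \frac{853}{23955653}\right) = \left(\left(-14 - 37 i \sqrt{107}\right) + 41577\right) \left(- \frac{853}{23955653}\right) = \left(41563 - 37 i \sqrt{107}\right) \left(- \frac{853}{23955653}\right) = - \frac{35453239}{23955653} + \frac{31561 i \sqrt{107}}{23955653}$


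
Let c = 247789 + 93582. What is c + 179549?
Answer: 520920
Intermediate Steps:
c = 341371
c + 179549 = 341371 + 179549 = 520920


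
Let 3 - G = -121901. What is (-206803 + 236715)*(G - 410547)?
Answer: -8633889416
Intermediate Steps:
G = 121904 (G = 3 - 1*(-121901) = 3 + 121901 = 121904)
(-206803 + 236715)*(G - 410547) = (-206803 + 236715)*(121904 - 410547) = 29912*(-288643) = -8633889416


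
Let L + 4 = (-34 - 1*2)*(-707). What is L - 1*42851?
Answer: -17403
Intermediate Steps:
L = 25448 (L = -4 + (-34 - 1*2)*(-707) = -4 + (-34 - 2)*(-707) = -4 - 36*(-707) = -4 + 25452 = 25448)
L - 1*42851 = 25448 - 1*42851 = 25448 - 42851 = -17403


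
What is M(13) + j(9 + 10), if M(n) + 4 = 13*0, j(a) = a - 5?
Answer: 10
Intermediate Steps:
j(a) = -5 + a
M(n) = -4 (M(n) = -4 + 13*0 = -4 + 0 = -4)
M(13) + j(9 + 10) = -4 + (-5 + (9 + 10)) = -4 + (-5 + 19) = -4 + 14 = 10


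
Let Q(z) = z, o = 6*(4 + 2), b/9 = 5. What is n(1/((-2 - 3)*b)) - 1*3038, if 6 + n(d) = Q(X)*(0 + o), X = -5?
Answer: -3224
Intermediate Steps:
b = 45 (b = 9*5 = 45)
o = 36 (o = 6*6 = 36)
n(d) = -186 (n(d) = -6 - 5*(0 + 36) = -6 - 5*36 = -6 - 180 = -186)
n(1/((-2 - 3)*b)) - 1*3038 = -186 - 1*3038 = -186 - 3038 = -3224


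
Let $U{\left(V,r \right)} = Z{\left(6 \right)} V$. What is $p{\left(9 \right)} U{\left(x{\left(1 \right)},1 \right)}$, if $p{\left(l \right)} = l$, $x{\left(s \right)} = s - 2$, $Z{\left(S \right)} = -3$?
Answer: $27$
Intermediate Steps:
$x{\left(s \right)} = -2 + s$
$U{\left(V,r \right)} = - 3 V$
$p{\left(9 \right)} U{\left(x{\left(1 \right)},1 \right)} = 9 \left(- 3 \left(-2 + 1\right)\right) = 9 \left(\left(-3\right) \left(-1\right)\right) = 9 \cdot 3 = 27$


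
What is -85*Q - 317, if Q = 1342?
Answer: -114387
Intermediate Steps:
-85*Q - 317 = -85*1342 - 317 = -114070 - 317 = -114387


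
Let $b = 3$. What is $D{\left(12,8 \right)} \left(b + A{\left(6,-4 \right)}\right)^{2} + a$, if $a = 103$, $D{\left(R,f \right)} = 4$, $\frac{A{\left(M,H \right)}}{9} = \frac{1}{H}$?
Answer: $\frac{421}{4} \approx 105.25$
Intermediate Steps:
$A{\left(M,H \right)} = \frac{9}{H}$
$D{\left(12,8 \right)} \left(b + A{\left(6,-4 \right)}\right)^{2} + a = 4 \left(3 + \frac{9}{-4}\right)^{2} + 103 = 4 \left(3 + 9 \left(- \frac{1}{4}\right)\right)^{2} + 103 = 4 \left(3 - \frac{9}{4}\right)^{2} + 103 = 4 \left(\frac{3}{4}\right)^{2} + 103 = 4 \cdot \frac{9}{16} + 103 = \frac{9}{4} + 103 = \frac{421}{4}$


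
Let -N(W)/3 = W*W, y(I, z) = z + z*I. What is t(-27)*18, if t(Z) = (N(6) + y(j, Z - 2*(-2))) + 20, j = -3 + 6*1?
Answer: -3240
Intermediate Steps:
j = 3 (j = -3 + 6 = 3)
y(I, z) = z + I*z
N(W) = -3*W² (N(W) = -3*W*W = -3*W²)
t(Z) = -72 + 4*Z (t(Z) = (-3*6² + (Z - 2*(-2))*(1 + 3)) + 20 = (-3*36 + (Z + 4)*4) + 20 = (-108 + (4 + Z)*4) + 20 = (-108 + (16 + 4*Z)) + 20 = (-92 + 4*Z) + 20 = -72 + 4*Z)
t(-27)*18 = (-72 + 4*(-27))*18 = (-72 - 108)*18 = -180*18 = -3240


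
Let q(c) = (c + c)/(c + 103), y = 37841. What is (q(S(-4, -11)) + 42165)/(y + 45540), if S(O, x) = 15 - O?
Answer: 2572084/5086241 ≈ 0.50569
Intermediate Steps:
q(c) = 2*c/(103 + c) (q(c) = (2*c)/(103 + c) = 2*c/(103 + c))
(q(S(-4, -11)) + 42165)/(y + 45540) = (2*(15 - 1*(-4))/(103 + (15 - 1*(-4))) + 42165)/(37841 + 45540) = (2*(15 + 4)/(103 + (15 + 4)) + 42165)/83381 = (2*19/(103 + 19) + 42165)*(1/83381) = (2*19/122 + 42165)*(1/83381) = (2*19*(1/122) + 42165)*(1/83381) = (19/61 + 42165)*(1/83381) = (2572084/61)*(1/83381) = 2572084/5086241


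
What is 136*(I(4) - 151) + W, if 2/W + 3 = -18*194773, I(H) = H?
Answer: -70090292666/3505917 ≈ -19992.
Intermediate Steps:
W = -2/3505917 (W = 2/(-3 - 18*194773) = 2/(-3 - 3505914) = 2/(-3505917) = 2*(-1/3505917) = -2/3505917 ≈ -5.7046e-7)
136*(I(4) - 151) + W = 136*(4 - 151) - 2/3505917 = 136*(-147) - 2/3505917 = -19992 - 2/3505917 = -70090292666/3505917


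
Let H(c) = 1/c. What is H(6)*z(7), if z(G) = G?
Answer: 7/6 ≈ 1.1667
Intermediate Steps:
H(6)*z(7) = 7/6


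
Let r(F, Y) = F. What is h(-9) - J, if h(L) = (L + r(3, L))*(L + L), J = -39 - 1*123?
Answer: 270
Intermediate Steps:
J = -162 (J = -39 - 123 = -162)
h(L) = 2*L*(3 + L) (h(L) = (L + 3)*(L + L) = (3 + L)*(2*L) = 2*L*(3 + L))
h(-9) - J = 2*(-9)*(3 - 9) - 1*(-162) = 2*(-9)*(-6) + 162 = 108 + 162 = 270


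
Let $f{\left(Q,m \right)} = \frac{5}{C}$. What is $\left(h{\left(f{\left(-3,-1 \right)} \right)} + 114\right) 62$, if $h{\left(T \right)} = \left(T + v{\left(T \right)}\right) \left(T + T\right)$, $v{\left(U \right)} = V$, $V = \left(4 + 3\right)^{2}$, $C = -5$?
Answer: $1116$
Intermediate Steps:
$V = 49$ ($V = 7^{2} = 49$)
$v{\left(U \right)} = 49$
$f{\left(Q,m \right)} = -1$ ($f{\left(Q,m \right)} = \frac{5}{-5} = 5 \left(- \frac{1}{5}\right) = -1$)
$h{\left(T \right)} = 2 T \left(49 + T\right)$ ($h{\left(T \right)} = \left(T + 49\right) \left(T + T\right) = \left(49 + T\right) 2 T = 2 T \left(49 + T\right)$)
$\left(h{\left(f{\left(-3,-1 \right)} \right)} + 114\right) 62 = \left(2 \left(-1\right) \left(49 - 1\right) + 114\right) 62 = \left(2 \left(-1\right) 48 + 114\right) 62 = \left(-96 + 114\right) 62 = 18 \cdot 62 = 1116$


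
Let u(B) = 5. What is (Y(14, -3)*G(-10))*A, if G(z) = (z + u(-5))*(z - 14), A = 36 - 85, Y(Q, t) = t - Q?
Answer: 99960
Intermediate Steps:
A = -49
G(z) = (-14 + z)*(5 + z) (G(z) = (z + 5)*(z - 14) = (5 + z)*(-14 + z) = (-14 + z)*(5 + z))
(Y(14, -3)*G(-10))*A = ((-3 - 1*14)*(-70 + (-10)² - 9*(-10)))*(-49) = ((-3 - 14)*(-70 + 100 + 90))*(-49) = -17*120*(-49) = -2040*(-49) = 99960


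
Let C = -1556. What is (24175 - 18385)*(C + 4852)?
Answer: 19083840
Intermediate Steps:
(24175 - 18385)*(C + 4852) = (24175 - 18385)*(-1556 + 4852) = 5790*3296 = 19083840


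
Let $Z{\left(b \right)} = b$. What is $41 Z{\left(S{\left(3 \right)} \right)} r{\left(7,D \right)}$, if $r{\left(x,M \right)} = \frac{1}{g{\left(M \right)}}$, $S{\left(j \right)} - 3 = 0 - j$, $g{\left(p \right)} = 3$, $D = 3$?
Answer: $0$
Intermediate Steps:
$S{\left(j \right)} = 3 - j$ ($S{\left(j \right)} = 3 + \left(0 - j\right) = 3 - j$)
$r{\left(x,M \right)} = \frac{1}{3}$
$41 Z{\left(S{\left(3 \right)} \right)} r{\left(7,D \right)} = 41 \left(3 - 3\right) \frac{1}{3} = 41 \cdot 0 \cdot \frac{1}{3} = 0 \cdot \frac{1}{3} = 0$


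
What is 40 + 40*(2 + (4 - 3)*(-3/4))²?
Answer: 205/2 ≈ 102.50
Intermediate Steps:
40 + 40*(2 + (4 - 3)*(-3/4))² = 40 + 40*(2 + 1*(-3*¼))² = 40 + 40*(2 + 1*(-¾))² = 40 + 40*(2 - ¾)² = 40 + 40*(5/4)² = 40 + 40*(25/16) = 40 + 125/2 = 205/2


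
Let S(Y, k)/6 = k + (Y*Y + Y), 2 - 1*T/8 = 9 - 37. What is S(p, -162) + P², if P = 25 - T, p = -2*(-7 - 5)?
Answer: 48853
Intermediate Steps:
p = 24 (p = -2*(-12) = 24)
T = 240 (T = 16 - 8*(9 - 37) = 16 - 8*(-28) = 16 + 224 = 240)
S(Y, k) = 6*Y + 6*k + 6*Y² (S(Y, k) = 6*(k + (Y*Y + Y)) = 6*(k + (Y² + Y)) = 6*(k + (Y + Y²)) = 6*(Y + k + Y²) = 6*Y + 6*k + 6*Y²)
P = -215 (P = 25 - 1*240 = 25 - 240 = -215)
S(p, -162) + P² = (6*24 + 6*(-162) + 6*24²) + (-215)² = (144 - 972 + 6*576) + 46225 = (144 - 972 + 3456) + 46225 = 2628 + 46225 = 48853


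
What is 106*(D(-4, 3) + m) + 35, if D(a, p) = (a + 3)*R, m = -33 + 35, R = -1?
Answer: 353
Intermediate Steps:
m = 2
D(a, p) = -3 - a (D(a, p) = (a + 3)*(-1) = (3 + a)*(-1) = -3 - a)
106*(D(-4, 3) + m) + 35 = 106*((-3 - 1*(-4)) + 2) + 35 = 106*((-3 + 4) + 2) + 35 = 106*(1 + 2) + 35 = 106*3 + 35 = 318 + 35 = 353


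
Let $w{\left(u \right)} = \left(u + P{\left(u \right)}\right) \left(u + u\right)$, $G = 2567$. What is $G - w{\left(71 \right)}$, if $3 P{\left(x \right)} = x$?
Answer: $- \frac{32627}{3} \approx -10876.0$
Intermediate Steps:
$P{\left(x \right)} = \frac{x}{3}$
$w{\left(u \right)} = \frac{8 u^{2}}{3}$ ($w{\left(u \right)} = \left(u + \frac{u}{3}\right) \left(u + u\right) = \frac{4 u}{3} \cdot 2 u = \frac{8 u^{2}}{3}$)
$G - w{\left(71 \right)} = 2567 - \frac{8 \cdot 71^{2}}{3} = 2567 - \frac{8}{3} \cdot 5041 = 2567 - \frac{40328}{3} = - \frac{32627}{3}$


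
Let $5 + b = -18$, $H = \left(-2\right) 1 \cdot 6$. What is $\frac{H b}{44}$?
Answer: $\frac{69}{11} \approx 6.2727$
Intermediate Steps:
$H = -12$ ($H = \left(-2\right) 6 = -12$)
$b = -23$ ($b = -5 - 18 = -23$)
$\frac{H b}{44} = \frac{\left(-12\right) \left(-23\right)}{44} = 276 \cdot \frac{1}{44} = \frac{69}{11}$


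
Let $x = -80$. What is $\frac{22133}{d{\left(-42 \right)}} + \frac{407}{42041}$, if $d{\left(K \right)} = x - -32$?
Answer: $- \frac{930473917}{2017968} \approx -461.09$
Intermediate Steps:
$d{\left(K \right)} = -48$ ($d{\left(K \right)} = -80 - -32 = -80 + 32 = -48$)
$\frac{22133}{d{\left(-42 \right)}} + \frac{407}{42041} = \frac{22133}{-48} + \frac{407}{42041} = 22133 \left(- \frac{1}{48}\right) + 407 \cdot \frac{1}{42041} = - \frac{22133}{48} + \frac{407}{42041} = - \frac{930473917}{2017968}$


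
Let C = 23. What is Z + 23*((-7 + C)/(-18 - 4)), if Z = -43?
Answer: -657/11 ≈ -59.727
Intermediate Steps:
Z + 23*((-7 + C)/(-18 - 4)) = -43 + 23*((-7 + 23)/(-18 - 4)) = -43 + 23*(16/(-22)) = -43 + 23*(16*(-1/22)) = -43 + 23*(-8/11) = -43 - 184/11 = -657/11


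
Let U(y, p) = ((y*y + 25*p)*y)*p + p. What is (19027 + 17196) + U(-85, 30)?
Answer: -20299997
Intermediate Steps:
U(y, p) = p + p*y*(y**2 + 25*p) (U(y, p) = ((y**2 + 25*p)*y)*p + p = (y*(y**2 + 25*p))*p + p = p*y*(y**2 + 25*p) + p = p + p*y*(y**2 + 25*p))
(19027 + 17196) + U(-85, 30) = (19027 + 17196) + 30*(1 + (-85)**3 + 25*30*(-85)) = 36223 + 30*(1 - 614125 - 63750) = 36223 + 30*(-677874) = 36223 - 20336220 = -20299997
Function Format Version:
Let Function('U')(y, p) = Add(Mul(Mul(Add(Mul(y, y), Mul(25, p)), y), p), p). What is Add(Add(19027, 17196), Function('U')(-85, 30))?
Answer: -20299997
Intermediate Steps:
Function('U')(y, p) = Add(p, Mul(p, y, Add(Pow(y, 2), Mul(25, p)))) (Function('U')(y, p) = Add(Mul(Mul(Add(Pow(y, 2), Mul(25, p)), y), p), p) = Add(Mul(Mul(y, Add(Pow(y, 2), Mul(25, p))), p), p) = Add(Mul(p, y, Add(Pow(y, 2), Mul(25, p))), p) = Add(p, Mul(p, y, Add(Pow(y, 2), Mul(25, p)))))
Add(Add(19027, 17196), Function('U')(-85, 30)) = Add(Add(19027, 17196), Mul(30, Add(1, Pow(-85, 3), Mul(25, 30, -85)))) = Add(36223, Mul(30, Add(1, -614125, -63750))) = Add(36223, Mul(30, -677874)) = Add(36223, -20336220) = -20299997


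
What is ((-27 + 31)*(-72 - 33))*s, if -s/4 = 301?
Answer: 505680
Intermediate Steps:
s = -1204 (s = -4*301 = -1204)
((-27 + 31)*(-72 - 33))*s = ((-27 + 31)*(-72 - 33))*(-1204) = (4*(-105))*(-1204) = -420*(-1204) = 505680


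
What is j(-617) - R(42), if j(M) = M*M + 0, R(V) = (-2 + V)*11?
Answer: 380249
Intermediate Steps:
R(V) = -22 + 11*V
j(M) = M**2 (j(M) = M**2 + 0 = M**2)
j(-617) - R(42) = (-617)**2 - (-22 + 11*42) = 380689 - (-22 + 462) = 380689 - 1*440 = 380689 - 440 = 380249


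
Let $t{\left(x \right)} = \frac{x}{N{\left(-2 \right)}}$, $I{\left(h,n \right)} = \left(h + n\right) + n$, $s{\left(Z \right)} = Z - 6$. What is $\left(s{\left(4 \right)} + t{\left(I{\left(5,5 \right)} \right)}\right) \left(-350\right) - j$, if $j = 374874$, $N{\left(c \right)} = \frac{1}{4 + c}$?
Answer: $-384674$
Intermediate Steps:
$s{\left(Z \right)} = -6 + Z$ ($s{\left(Z \right)} = Z - 6 = -6 + Z$)
$I{\left(h,n \right)} = h + 2 n$
$t{\left(x \right)} = 2 x$ ($t{\left(x \right)} = \frac{x}{\frac{1}{4 - 2}} = \frac{x}{\frac{1}{2}} = x \frac{1}{\frac{1}{2}} = x 2 = 2 x$)
$\left(s{\left(4 \right)} + t{\left(I{\left(5,5 \right)} \right)}\right) \left(-350\right) - j = \left(\left(-6 + 4\right) + 2 \left(5 + 2 \cdot 5\right)\right) \left(-350\right) - 374874 = \left(-2 + 2 \left(5 + 10\right)\right) \left(-350\right) - 374874 = \left(-2 + 2 \cdot 15\right) \left(-350\right) - 374874 = \left(-2 + 30\right) \left(-350\right) - 374874 = 28 \left(-350\right) - 374874 = -9800 - 374874 = -384674$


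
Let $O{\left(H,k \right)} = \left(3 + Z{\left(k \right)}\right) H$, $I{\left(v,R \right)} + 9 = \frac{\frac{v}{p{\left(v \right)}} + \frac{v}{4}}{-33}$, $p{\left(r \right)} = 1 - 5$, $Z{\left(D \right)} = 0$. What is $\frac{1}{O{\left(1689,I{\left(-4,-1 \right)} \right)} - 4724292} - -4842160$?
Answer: $\frac{22851242525999}{4719225} \approx 4.8422 \cdot 10^{6}$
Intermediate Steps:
$p{\left(r \right)} = -4$
$I{\left(v,R \right)} = -9$ ($I{\left(v,R \right)} = -9 + \frac{\frac{v}{-4} + \frac{v}{4}}{-33} = -9 + \left(v \left(- \frac{1}{4}\right) + v \frac{1}{4}\right) \left(- \frac{1}{33}\right) = -9 + \left(- \frac{v}{4} + \frac{v}{4}\right) \left(- \frac{1}{33}\right) = -9 + 0 \left(- \frac{1}{33}\right) = -9 + 0 = -9$)
$O{\left(H,k \right)} = 3 H$ ($O{\left(H,k \right)} = \left(3 + 0\right) H = 3 H$)
$\frac{1}{O{\left(1689,I{\left(-4,-1 \right)} \right)} - 4724292} - -4842160 = \frac{1}{3 \cdot 1689 - 4724292} - -4842160 = \frac{1}{5067 - 4724292} + 4842160 = \frac{1}{-4719225} + 4842160 = - \frac{1}{4719225} + 4842160 = \frac{22851242525999}{4719225}$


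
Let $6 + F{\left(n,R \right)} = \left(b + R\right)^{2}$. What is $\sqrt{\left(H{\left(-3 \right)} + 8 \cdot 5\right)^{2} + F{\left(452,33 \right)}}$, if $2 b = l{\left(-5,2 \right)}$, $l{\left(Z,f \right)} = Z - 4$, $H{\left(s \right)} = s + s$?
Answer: $\frac{\sqrt{7849}}{2} \approx 44.297$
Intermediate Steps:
$H{\left(s \right)} = 2 s$
$l{\left(Z,f \right)} = -4 + Z$
$b = - \frac{9}{2}$ ($b = \frac{-4 - 5}{2} = \frac{1}{2} \left(-9\right) = - \frac{9}{2} \approx -4.5$)
$F{\left(n,R \right)} = -6 + \left(- \frac{9}{2} + R\right)^{2}$
$\sqrt{\left(H{\left(-3 \right)} + 8 \cdot 5\right)^{2} + F{\left(452,33 \right)}} = \sqrt{\left(2 \left(-3\right) + 8 \cdot 5\right)^{2} - \left(6 - \frac{\left(-9 + 2 \cdot 33\right)^{2}}{4}\right)} = \sqrt{\left(-6 + 40\right)^{2} - \left(6 - \frac{\left(-9 + 66\right)^{2}}{4}\right)} = \sqrt{34^{2} - \left(6 - \frac{57^{2}}{4}\right)} = \sqrt{1156 + \left(-6 + \frac{1}{4} \cdot 3249\right)} = \sqrt{1156 + \left(-6 + \frac{3249}{4}\right)} = \sqrt{1156 + \frac{3225}{4}} = \sqrt{\frac{7849}{4}} = \frac{\sqrt{7849}}{2}$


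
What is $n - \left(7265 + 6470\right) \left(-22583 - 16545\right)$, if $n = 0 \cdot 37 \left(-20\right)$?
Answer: $537423080$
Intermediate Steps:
$n = 0$ ($n = 0 \left(-20\right) = 0$)
$n - \left(7265 + 6470\right) \left(-22583 - 16545\right) = 0 - \left(7265 + 6470\right) \left(-22583 - 16545\right) = 0 - 13735 \left(-39128\right) = 0 - -537423080 = 0 + 537423080 = 537423080$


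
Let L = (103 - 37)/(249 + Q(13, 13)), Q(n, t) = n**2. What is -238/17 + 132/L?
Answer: 822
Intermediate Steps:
L = 3/19 (L = (103 - 37)/(249 + 13**2) = 66/(249 + 169) = 66/418 = 66*(1/418) = 3/19 ≈ 0.15789)
-238/17 + 132/L = -238/17 + 132/(3/19) = -238*1/17 + 132*(19/3) = -14 + 836 = 822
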